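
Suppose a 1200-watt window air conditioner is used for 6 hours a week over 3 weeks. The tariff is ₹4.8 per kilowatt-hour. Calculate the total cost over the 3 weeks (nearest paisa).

₹103.68

Runtime = 6 h/week × 3 weeks = 18 h
Energy = 1.2 kW × 18 h = 21.6 kWh
Cost = 21.6 kWh × ₹4.8/kWh = ₹103.68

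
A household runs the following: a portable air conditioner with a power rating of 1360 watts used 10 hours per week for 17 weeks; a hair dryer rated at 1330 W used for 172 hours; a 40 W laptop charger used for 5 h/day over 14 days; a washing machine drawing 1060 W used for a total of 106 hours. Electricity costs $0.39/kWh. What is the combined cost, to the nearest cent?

$224.30

portable air conditioner: Runtime = 10 h/week × 17 weeks = 170 h
portable air conditioner: 1.36 kW × 170 h = 231.2 kWh
hair dryer: 1.33 kW × 172 h = 228.76 kWh
laptop charger: Runtime = 5 h/day × 14 days = 70 h
laptop charger: 0.04 kW × 70 h = 2.8 kWh
washing machine: 1.06 kW × 106 h = 112.36 kWh
Total energy = 575.12 kWh
Cost = 575.12 × $0.39 = $224.30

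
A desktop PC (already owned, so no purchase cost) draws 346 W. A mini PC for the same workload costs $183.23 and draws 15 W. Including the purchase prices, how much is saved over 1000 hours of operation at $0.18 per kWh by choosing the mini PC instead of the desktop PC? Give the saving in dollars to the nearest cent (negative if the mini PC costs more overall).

desktop PC: $0.00 + (346/1000) kW × 1000 h × $0.18 = $0.00 + $62.28 = $62.28
mini PC: $183.23 + (15/1000) kW × 1000 h × $0.18 = $183.23 + $2.7 = $185.93
Saving = $62.28 − $185.93 = −$123.65

-$123.65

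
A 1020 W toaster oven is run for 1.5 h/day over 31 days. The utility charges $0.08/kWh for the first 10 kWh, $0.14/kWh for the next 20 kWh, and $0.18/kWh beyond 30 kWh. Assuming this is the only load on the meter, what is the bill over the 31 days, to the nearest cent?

Runtime = 1.5 h/day × 31 days = 46.5 h
Energy = 1.02 kW × 46.5 h = 47.43 kWh
Tier 1 (0–10 kWh): 10 × $0.08 = $0.8
Tier 2 (10–30 kWh): 20 × $0.14 = $2.8
Above 30 kWh: 17.43 × $0.18 = $3.1374
Bill = $6.74

$6.74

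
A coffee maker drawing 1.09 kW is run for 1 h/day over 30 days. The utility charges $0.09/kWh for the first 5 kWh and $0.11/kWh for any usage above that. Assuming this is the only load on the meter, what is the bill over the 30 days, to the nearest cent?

Runtime = 1 h/day × 30 days = 30 h
Energy = 1.09 kW × 30 h = 32.7 kWh
Tier 1 (0–5 kWh): 5 × $0.09 = $0.45
Above 5 kWh: 27.7 × $0.11 = $3.047
Bill = $3.50

$3.50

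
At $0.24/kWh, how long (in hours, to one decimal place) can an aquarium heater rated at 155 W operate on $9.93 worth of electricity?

Energy available = $9.93 ÷ $0.24/kWh = 41.375 kWh
Hours = 41.375 kWh ÷ 0.155 kW = 266.9 h

266.9 h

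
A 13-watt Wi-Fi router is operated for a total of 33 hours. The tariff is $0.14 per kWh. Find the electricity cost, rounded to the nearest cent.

$0.06

Energy = 0.013 kW × 33 h = 0.429 kWh
Cost = 0.429 kWh × $0.14/kWh = $0.06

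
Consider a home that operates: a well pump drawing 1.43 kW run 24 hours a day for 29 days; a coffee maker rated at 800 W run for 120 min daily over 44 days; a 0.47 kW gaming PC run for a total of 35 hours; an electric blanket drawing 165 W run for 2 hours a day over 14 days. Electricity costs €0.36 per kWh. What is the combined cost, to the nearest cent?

well pump: Runtime = 24 h × 29 = 696 h
well pump: 1.43 kW × 696 h = 995.28 kWh
coffee maker: Runtime = 120 min × 44 = 5280 min = 88 h
coffee maker: 0.8 kW × 88 h = 70.4 kWh
gaming PC: 0.47 kW × 35 h = 16.45 kWh
electric blanket: Runtime = 2 h/day × 14 days = 28 h
electric blanket: 0.165 kW × 28 h = 4.62 kWh
Total energy = 1086.75 kWh
Cost = 1086.75 × €0.36 = €391.23

€391.23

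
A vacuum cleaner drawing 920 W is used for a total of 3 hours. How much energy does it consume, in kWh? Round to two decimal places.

Energy = 0.92 kW × 3 h = 2.76 kWh

2.76 kWh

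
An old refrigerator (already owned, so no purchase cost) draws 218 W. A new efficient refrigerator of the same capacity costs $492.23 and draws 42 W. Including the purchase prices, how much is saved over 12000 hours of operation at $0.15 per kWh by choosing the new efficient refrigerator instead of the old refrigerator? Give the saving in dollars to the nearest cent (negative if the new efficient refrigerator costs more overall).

-$175.43

old refrigerator: $0.00 + (218/1000) kW × 12000 h × $0.15 = $0.00 + $392.4 = $392.4
new efficient refrigerator: $492.23 + (42/1000) kW × 12000 h × $0.15 = $492.23 + $75.6 = $567.83
Saving = $392.4 − $567.83 = −$175.43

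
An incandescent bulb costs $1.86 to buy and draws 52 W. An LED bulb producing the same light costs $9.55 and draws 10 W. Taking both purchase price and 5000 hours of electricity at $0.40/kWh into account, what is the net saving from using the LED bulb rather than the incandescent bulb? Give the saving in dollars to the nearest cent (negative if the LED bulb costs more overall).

$76.31

incandescent bulb: $1.86 + (52/1000) kW × 5000 h × $0.40 = $1.86 + $104 = $105.86
LED bulb: $9.55 + (10/1000) kW × 5000 h × $0.40 = $9.55 + $20 = $29.55
Saving = $105.86 − $29.55 = $76.31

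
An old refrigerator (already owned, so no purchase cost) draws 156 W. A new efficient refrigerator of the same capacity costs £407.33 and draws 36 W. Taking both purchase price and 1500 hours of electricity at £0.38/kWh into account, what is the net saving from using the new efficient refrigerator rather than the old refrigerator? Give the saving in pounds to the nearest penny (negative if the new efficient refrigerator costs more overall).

old refrigerator: £0.00 + (156/1000) kW × 1500 h × £0.38 = £0.00 + £88.92 = £88.92
new efficient refrigerator: £407.33 + (36/1000) kW × 1500 h × £0.38 = £407.33 + £20.52 = £427.85
Saving = £88.92 − £427.85 = −£338.93

-£338.93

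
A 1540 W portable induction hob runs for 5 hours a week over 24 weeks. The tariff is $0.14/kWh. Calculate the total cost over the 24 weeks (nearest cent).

$25.87

Runtime = 5 h/week × 24 weeks = 120 h
Energy = 1.54 kW × 120 h = 184.8 kWh
Cost = 184.8 kWh × $0.14/kWh = $25.87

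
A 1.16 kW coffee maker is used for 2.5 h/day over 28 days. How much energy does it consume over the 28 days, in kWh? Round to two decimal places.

Runtime = 2.5 h/day × 28 days = 70 h
Energy = 1.16 kW × 70 h = 81.2 kWh

81.20 kWh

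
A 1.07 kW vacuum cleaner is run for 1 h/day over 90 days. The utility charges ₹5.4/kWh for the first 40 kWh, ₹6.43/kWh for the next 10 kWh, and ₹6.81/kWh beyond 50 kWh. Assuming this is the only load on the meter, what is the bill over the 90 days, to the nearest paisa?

Runtime = 1 h/day × 90 days = 90 h
Energy = 1.07 kW × 90 h = 96.3 kWh
Tier 1 (0–40 kWh): 40 × ₹5.4 = ₹216
Tier 2 (40–50 kWh): 10 × ₹6.43 = ₹64.3
Above 50 kWh: 46.3 × ₹6.81 = ₹315.303
Bill = ₹595.60

₹595.60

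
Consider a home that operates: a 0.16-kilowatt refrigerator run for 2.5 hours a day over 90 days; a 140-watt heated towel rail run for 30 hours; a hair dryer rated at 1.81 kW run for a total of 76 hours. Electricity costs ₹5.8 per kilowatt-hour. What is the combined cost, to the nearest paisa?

₹1031.01

refrigerator: Runtime = 2.5 h/day × 90 days = 225 h
refrigerator: 0.16 kW × 225 h = 36 kWh
heated towel rail: 0.14 kW × 30 h = 4.2 kWh
hair dryer: 1.81 kW × 76 h = 137.56 kWh
Total energy = 177.76 kWh
Cost = 177.76 × ₹5.8 = ₹1031.01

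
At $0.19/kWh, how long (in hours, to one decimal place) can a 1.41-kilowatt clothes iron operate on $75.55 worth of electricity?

282.0 h

Energy available = $75.55 ÷ $0.19/kWh = 397.6316 kWh
Hours = 397.6316 kWh ÷ 1.41 kW = 282.0 h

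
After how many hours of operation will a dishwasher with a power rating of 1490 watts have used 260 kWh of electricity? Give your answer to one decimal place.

174.5 h

Hours = 260 kWh ÷ 1.49 kW = 174.5 h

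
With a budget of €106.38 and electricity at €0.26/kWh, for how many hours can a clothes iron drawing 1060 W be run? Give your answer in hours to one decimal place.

386.0 h

Energy available = €106.38 ÷ €0.26/kWh = 409.1538 kWh
Hours = 409.1538 kWh ÷ 1.06 kW = 386.0 h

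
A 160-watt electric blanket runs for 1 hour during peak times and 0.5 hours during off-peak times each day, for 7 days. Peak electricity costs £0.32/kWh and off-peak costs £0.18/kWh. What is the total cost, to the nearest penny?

£0.46

Peak energy = 0.16 kW × 1 h × 7 = 1.12 kWh
Off-peak energy = 0.16 kW × 0.5 h × 7 = 0.56 kWh
Cost = 1.12 × £0.32 + 0.56 × £0.18 = £0.3584 + £0.1008 = £0.46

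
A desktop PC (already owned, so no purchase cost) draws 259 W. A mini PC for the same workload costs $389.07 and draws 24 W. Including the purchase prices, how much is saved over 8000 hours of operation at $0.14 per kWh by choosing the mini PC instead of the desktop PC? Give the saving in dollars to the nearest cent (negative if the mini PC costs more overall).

desktop PC: $0.00 + (259/1000) kW × 8000 h × $0.14 = $0.00 + $290.08 = $290.08
mini PC: $389.07 + (24/1000) kW × 8000 h × $0.14 = $389.07 + $26.88 = $415.95
Saving = $290.08 − $415.95 = −$125.87

-$125.87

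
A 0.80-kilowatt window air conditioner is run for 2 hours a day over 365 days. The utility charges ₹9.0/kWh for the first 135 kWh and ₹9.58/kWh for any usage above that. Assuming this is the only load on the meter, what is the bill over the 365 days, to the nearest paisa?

₹5516.42

Runtime = 2 h/day × 365 days = 730 h
Energy = 0.8 kW × 730 h = 584 kWh
Tier 1 (0–135 kWh): 135 × ₹9.0 = ₹1215
Above 135 kWh: 449 × ₹9.58 = ₹4301.42
Bill = ₹5516.42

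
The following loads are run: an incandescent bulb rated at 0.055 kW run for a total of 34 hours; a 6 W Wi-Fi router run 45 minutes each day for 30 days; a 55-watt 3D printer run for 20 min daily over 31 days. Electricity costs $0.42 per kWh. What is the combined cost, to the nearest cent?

incandescent bulb: 0.055 kW × 34 h = 1.87 kWh
Wi-Fi router: Runtime = 45 min × 30 = 1350 min = 22.5 h
Wi-Fi router: 0.006 kW × 22.5 h = 0.135 kWh
3D printer: Runtime = 20 min × 31 = 620 min = 10.333333… h
3D printer: 0.055 kW × 10.333333… h = 0.568333… kWh
Total energy = 2.573333… kWh
Cost = 2.573333… × $0.42 = $1.08

$1.08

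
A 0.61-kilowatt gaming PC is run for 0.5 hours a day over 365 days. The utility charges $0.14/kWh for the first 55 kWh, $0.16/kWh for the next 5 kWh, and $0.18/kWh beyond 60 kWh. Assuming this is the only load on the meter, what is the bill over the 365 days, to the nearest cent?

$17.74

Runtime = 0.5 h/day × 365 days = 182.5 h
Energy = 0.61 kW × 182.5 h = 111.325 kWh
Tier 1 (0–55 kWh): 55 × $0.14 = $7.7
Tier 2 (55–60 kWh): 5 × $0.16 = $0.8
Above 60 kWh: 51.325 × $0.18 = $9.2385
Bill = $17.74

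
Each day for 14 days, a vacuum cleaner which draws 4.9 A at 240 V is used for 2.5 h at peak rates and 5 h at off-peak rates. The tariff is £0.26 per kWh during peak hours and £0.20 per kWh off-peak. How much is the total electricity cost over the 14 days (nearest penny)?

Power = 4.9 A × 240 V = 1176 W = 1.176 kW
Peak energy = 1.176 kW × 2.5 h × 14 = 41.16 kWh
Off-peak energy = 1.176 kW × 5 h × 14 = 82.32 kWh
Cost = 41.16 × £0.26 + 82.32 × £0.20 = £10.7016 + £16.464 = £27.17

£27.17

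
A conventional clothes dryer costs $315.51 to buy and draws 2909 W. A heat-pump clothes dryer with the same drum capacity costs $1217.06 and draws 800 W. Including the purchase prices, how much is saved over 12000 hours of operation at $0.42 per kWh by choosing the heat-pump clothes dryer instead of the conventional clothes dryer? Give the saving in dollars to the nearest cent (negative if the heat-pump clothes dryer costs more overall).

$9727.81

conventional clothes dryer: $315.51 + (2909/1000) kW × 12000 h × $0.42 = $315.51 + $14661.36 = $14976.87
heat-pump clothes dryer: $1217.06 + (800/1000) kW × 12000 h × $0.42 = $1217.06 + $4032 = $5249.06
Saving = $14976.87 − $5249.06 = $9727.81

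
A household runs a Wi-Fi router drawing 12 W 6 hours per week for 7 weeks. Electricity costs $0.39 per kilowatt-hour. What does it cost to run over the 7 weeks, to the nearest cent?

Runtime = 6 h/week × 7 weeks = 42 h
Energy = 0.012 kW × 42 h = 0.504 kWh
Cost = 0.504 kWh × $0.39/kWh = $0.20

$0.20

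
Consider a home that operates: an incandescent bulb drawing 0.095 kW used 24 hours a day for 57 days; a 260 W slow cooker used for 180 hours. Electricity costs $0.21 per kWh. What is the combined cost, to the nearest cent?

$37.12

incandescent bulb: Runtime = 24 h × 57 = 1368 h
incandescent bulb: 0.095 kW × 1368 h = 129.96 kWh
slow cooker: 0.26 kW × 180 h = 46.8 kWh
Total energy = 176.76 kWh
Cost = 176.76 × $0.21 = $37.12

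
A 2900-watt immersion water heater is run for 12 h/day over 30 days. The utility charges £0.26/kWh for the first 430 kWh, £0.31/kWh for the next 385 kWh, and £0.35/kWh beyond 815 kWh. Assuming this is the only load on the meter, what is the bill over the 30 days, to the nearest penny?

£311.30

Runtime = 12 h/day × 30 days = 360 h
Energy = 2.9 kW × 360 h = 1044 kWh
Tier 1 (0–430 kWh): 430 × £0.26 = £111.8
Tier 2 (430–815 kWh): 385 × £0.31 = £119.35
Above 815 kWh: 229 × £0.35 = £80.15
Bill = £311.30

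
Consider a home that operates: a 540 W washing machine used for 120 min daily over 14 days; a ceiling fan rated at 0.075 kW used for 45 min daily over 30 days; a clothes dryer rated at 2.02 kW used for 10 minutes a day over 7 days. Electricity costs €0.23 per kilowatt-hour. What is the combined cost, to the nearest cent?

€4.41

washing machine: Runtime = 120 min × 14 = 1680 min = 28 h
washing machine: 0.54 kW × 28 h = 15.12 kWh
ceiling fan: Runtime = 45 min × 30 = 1350 min = 22.5 h
ceiling fan: 0.075 kW × 22.5 h = 1.6875 kWh
clothes dryer: Runtime = 10 min × 7 = 70 min = 1.166666… h
clothes dryer: 2.02 kW × 1.166666… h = 2.356666… kWh
Total energy = 19.164166… kWh
Cost = 19.164166… × €0.23 = €4.41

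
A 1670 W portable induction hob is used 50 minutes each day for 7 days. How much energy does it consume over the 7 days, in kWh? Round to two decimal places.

Runtime = 50 min × 7 = 350 min = 5.833333… h
Energy = 1.67 kW × 5.833333… h = 9.741666… kWh ≈ 9.74 kWh

9.74 kWh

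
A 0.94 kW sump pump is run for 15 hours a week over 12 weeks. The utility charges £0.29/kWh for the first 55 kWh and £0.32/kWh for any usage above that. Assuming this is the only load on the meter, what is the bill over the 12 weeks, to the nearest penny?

Runtime = 15 h/week × 12 weeks = 180 h
Energy = 0.94 kW × 180 h = 169.2 kWh
Tier 1 (0–55 kWh): 55 × £0.29 = £15.95
Above 55 kWh: 114.2 × £0.32 = £36.544
Bill = £52.49

£52.49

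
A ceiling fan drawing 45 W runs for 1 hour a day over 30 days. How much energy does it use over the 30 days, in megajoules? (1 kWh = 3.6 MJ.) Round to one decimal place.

4.9 MJ

Runtime = 1 h/day × 30 days = 30 h
Energy = 0.045 kW × 30 h = 1.35 kWh
= 1.35 × 3.6 MJ = 4.9 MJ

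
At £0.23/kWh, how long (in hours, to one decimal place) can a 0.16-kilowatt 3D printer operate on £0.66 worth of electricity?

Energy available = £0.66 ÷ £0.23/kWh = 2.8696 kWh
Hours = 2.8696 kWh ÷ 0.16 kW = 17.9 h

17.9 h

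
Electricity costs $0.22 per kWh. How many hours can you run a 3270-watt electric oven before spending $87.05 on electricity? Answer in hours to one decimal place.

Energy available = $87.05 ÷ $0.22/kWh = 395.6818 kWh
Hours = 395.6818 kWh ÷ 3.27 kW = 121.0 h

121.0 h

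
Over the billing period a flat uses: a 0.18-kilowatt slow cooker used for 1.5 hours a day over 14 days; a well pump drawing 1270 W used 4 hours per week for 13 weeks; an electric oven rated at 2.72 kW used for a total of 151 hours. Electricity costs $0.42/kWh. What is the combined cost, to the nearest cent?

slow cooker: Runtime = 1.5 h/day × 14 days = 21 h
slow cooker: 0.18 kW × 21 h = 3.78 kWh
well pump: Runtime = 4 h/week × 13 weeks = 52 h
well pump: 1.27 kW × 52 h = 66.04 kWh
electric oven: 2.72 kW × 151 h = 410.72 kWh
Total energy = 480.54 kWh
Cost = 480.54 × $0.42 = $201.83

$201.83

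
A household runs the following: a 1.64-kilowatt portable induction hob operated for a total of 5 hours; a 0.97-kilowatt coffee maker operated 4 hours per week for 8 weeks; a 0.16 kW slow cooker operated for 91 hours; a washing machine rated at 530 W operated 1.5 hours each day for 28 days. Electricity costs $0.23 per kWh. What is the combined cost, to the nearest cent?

portable induction hob: 1.64 kW × 5 h = 8.2 kWh
coffee maker: Runtime = 4 h/week × 8 weeks = 32 h
coffee maker: 0.97 kW × 32 h = 31.04 kWh
slow cooker: 0.16 kW × 91 h = 14.56 kWh
washing machine: Runtime = 1.5 h/day × 28 days = 42 h
washing machine: 0.53 kW × 42 h = 22.26 kWh
Total energy = 76.06 kWh
Cost = 76.06 × $0.23 = $17.49

$17.49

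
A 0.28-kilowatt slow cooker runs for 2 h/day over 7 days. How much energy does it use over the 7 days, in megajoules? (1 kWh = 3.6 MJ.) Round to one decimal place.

14.1 MJ

Runtime = 2 h/day × 7 days = 14 h
Energy = 0.28 kW × 14 h = 3.92 kWh
= 3.92 × 3.6 MJ = 14.1 MJ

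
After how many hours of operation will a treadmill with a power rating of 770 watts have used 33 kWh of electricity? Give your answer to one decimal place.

42.9 h

Hours = 33 kWh ÷ 0.77 kW = 42.9 h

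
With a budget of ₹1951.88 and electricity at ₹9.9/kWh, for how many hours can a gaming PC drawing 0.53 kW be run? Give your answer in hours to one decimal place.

372.0 h

Energy available = ₹1951.88 ÷ ₹9.9/kWh = 197.1596 kWh
Hours = 197.1596 kWh ÷ 0.53 kW = 372.0 h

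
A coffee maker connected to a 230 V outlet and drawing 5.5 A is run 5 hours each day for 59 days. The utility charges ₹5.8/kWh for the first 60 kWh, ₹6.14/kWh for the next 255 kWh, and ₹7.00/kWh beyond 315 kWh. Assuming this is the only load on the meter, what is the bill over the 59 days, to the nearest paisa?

Power = 5.5 A × 230 V = 1265 W = 1.265 kW
Runtime = 5 h/day × 59 days = 295 h
Energy = 1.265 kW × 295 h = 373.175 kWh
Tier 1 (0–60 kWh): 60 × ₹5.8 = ₹348
Tier 2 (60–315 kWh): 255 × ₹6.14 = ₹1565.7
Above 315 kWh: 58.175 × ₹7.00 = ₹407.225
Bill = ₹2320.93

₹2320.93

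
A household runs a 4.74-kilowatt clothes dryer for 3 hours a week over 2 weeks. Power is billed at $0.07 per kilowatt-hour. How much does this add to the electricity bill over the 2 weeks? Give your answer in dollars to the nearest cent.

$1.99

Runtime = 3 h/week × 2 weeks = 6 h
Energy = 4.74 kW × 6 h = 28.44 kWh
Cost = 28.44 kWh × $0.07/kWh = $1.99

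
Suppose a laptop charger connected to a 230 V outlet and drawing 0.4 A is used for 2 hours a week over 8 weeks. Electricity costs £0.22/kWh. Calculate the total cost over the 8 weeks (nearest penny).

£0.32

Power = 0.4 A × 230 V = 92 W = 0.092 kW
Runtime = 2 h/week × 8 weeks = 16 h
Energy = 0.092 kW × 16 h = 1.472 kWh
Cost = 1.472 kWh × £0.22/kWh = £0.32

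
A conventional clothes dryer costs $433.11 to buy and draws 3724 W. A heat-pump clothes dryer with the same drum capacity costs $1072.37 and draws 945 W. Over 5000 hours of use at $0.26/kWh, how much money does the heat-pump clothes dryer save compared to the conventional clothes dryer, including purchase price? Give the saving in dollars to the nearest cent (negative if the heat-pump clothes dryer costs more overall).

$2973.44

conventional clothes dryer: $433.11 + (3724/1000) kW × 5000 h × $0.26 = $433.11 + $4841.2 = $5274.31
heat-pump clothes dryer: $1072.37 + (945/1000) kW × 5000 h × $0.26 = $1072.37 + $1228.5 = $2300.87
Saving = $5274.31 − $2300.87 = $2973.44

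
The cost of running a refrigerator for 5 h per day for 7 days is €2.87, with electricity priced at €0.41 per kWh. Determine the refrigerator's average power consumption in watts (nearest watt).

200 W

Energy = €2.87 ÷ €0.41/kWh = 7 kWh
Runtime = 5 h/day × 7 days = 35 h
Power = 7 kWh ÷ 35 h = 0.2 kW = 200 W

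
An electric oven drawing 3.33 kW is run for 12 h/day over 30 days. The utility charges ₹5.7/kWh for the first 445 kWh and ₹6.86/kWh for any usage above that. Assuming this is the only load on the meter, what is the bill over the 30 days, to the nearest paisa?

₹7707.57

Runtime = 12 h/day × 30 days = 360 h
Energy = 3.33 kW × 360 h = 1198.8 kWh
Tier 1 (0–445 kWh): 445 × ₹5.7 = ₹2536.5
Above 445 kWh: 753.8 × ₹6.86 = ₹5171.068
Bill = ₹7707.57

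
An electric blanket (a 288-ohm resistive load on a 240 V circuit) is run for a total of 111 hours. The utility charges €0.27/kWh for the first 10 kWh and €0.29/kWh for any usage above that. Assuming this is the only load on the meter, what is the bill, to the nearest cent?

€6.24

Power = V²/R = 240²/288 = 200 W = 0.2 kW
Energy = 0.2 kW × 111 h = 22.2 kWh
Tier 1 (0–10 kWh): 10 × €0.27 = €2.7
Above 10 kWh: 12.2 × €0.29 = €3.538
Bill = €6.24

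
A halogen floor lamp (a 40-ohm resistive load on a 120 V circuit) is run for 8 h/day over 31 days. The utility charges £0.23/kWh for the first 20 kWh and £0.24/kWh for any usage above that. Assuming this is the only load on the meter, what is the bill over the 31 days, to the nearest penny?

Power = V²/R = 120²/40 = 360 W = 0.36 kW
Runtime = 8 h/day × 31 days = 248 h
Energy = 0.36 kW × 248 h = 89.28 kWh
Tier 1 (0–20 kWh): 20 × £0.23 = £4.6
Above 20 kWh: 69.28 × £0.24 = £16.6272
Bill = £21.23

£21.23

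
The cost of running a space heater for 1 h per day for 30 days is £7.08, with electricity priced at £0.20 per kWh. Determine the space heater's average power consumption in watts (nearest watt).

Energy = £7.08 ÷ £0.20/kWh = 35.4 kWh
Runtime = 1 h/day × 30 days = 30 h
Power = 35.4 kWh ÷ 30 h = 1.18 kW = 1180 W

1180 W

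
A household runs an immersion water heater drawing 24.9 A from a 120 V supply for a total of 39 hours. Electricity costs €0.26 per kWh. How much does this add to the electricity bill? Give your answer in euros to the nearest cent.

€30.30

Power = 24.9 A × 120 V = 2988 W = 2.988 kW
Energy = 2.988 kW × 39 h = 116.532 kWh
Cost = 116.532 kWh × €0.26/kWh = €30.30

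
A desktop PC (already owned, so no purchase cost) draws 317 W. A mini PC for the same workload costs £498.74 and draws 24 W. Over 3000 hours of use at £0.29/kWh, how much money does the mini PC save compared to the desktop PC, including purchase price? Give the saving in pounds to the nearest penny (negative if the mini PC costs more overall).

-£243.83

desktop PC: £0.00 + (317/1000) kW × 3000 h × £0.29 = £0.00 + £275.79 = £275.79
mini PC: £498.74 + (24/1000) kW × 3000 h × £0.29 = £498.74 + £20.88 = £519.62
Saving = £275.79 − £519.62 = −£243.83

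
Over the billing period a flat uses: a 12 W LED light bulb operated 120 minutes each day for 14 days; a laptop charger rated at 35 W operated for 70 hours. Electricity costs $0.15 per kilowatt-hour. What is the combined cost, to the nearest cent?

LED light bulb: Runtime = 120 min × 14 = 1680 min = 28 h
LED light bulb: 0.012 kW × 28 h = 0.336 kWh
laptop charger: 0.035 kW × 70 h = 2.45 kWh
Total energy = 2.786 kWh
Cost = 2.786 × $0.15 = $0.42

$0.42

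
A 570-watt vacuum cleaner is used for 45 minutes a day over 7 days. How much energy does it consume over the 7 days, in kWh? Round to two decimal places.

Runtime = 45 min × 7 = 315 min = 5.25 h
Energy = 0.57 kW × 5.25 h = 2.9925 kWh ≈ 2.99 kWh

2.99 kWh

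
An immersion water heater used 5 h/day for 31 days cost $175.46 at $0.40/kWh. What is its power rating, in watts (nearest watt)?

Energy = $175.46 ÷ $0.40/kWh = 438.65 kWh
Runtime = 5 h/day × 31 days = 155 h
Power = 438.65 kWh ÷ 155 h = 2.83 kW = 2830 W

2830 W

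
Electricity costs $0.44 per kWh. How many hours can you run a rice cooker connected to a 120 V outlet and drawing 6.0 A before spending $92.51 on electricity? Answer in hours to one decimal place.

292.0 h

Power = 6.0 A × 120 V = 720 W = 0.72 kW
Energy available = $92.51 ÷ $0.44/kWh = 210.25 kWh
Hours = 210.25 kWh ÷ 0.72 kW = 292.0 h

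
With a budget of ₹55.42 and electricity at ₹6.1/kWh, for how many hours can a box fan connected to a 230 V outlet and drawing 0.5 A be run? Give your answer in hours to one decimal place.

79.0 h

Power = 0.5 A × 230 V = 115 W = 0.115 kW
Energy available = ₹55.42 ÷ ₹6.1/kWh = 9.0852 kWh
Hours = 9.0852 kWh ÷ 0.115 kW = 79.0 h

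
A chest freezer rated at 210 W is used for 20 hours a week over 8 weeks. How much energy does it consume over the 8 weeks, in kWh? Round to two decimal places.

33.60 kWh

Runtime = 20 h/week × 8 weeks = 160 h
Energy = 0.21 kW × 160 h = 33.6 kWh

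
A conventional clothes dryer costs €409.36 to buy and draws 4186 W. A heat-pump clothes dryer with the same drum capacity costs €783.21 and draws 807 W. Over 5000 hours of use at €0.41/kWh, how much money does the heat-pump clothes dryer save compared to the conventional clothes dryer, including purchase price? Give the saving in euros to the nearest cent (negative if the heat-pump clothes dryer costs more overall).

€6553.10

conventional clothes dryer: €409.36 + (4186/1000) kW × 5000 h × €0.41 = €409.36 + €8581.3 = €8990.66
heat-pump clothes dryer: €783.21 + (807/1000) kW × 5000 h × €0.41 = €783.21 + €1654.35 = €2437.56
Saving = €8990.66 − €2437.56 = €6553.1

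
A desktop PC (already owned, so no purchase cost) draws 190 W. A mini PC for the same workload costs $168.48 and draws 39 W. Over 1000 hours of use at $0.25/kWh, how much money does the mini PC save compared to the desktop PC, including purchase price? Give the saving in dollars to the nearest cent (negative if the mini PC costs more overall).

desktop PC: $0.00 + (190/1000) kW × 1000 h × $0.25 = $0.00 + $47.5 = $47.5
mini PC: $168.48 + (39/1000) kW × 1000 h × $0.25 = $168.48 + $9.75 = $178.23
Saving = $47.5 − $178.23 = −$130.73

-$130.73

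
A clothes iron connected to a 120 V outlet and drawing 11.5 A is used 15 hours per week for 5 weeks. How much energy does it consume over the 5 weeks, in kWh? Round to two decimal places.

Power = 11.5 A × 120 V = 1380 W = 1.38 kW
Runtime = 15 h/week × 5 weeks = 75 h
Energy = 1.38 kW × 75 h = 103.5 kWh

103.50 kWh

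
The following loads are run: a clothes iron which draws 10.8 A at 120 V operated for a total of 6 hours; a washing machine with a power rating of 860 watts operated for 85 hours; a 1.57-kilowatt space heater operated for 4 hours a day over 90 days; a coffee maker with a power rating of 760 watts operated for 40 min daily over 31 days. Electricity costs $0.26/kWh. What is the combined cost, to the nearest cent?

$172.06

clothes iron: Power = 10.8 A × 120 V = 1296 W = 1.296 kW
clothes iron: 1.296 kW × 6 h = 7.776 kWh
washing machine: 0.86 kW × 85 h = 73.1 kWh
space heater: Runtime = 4 h/day × 90 days = 360 h
space heater: 1.57 kW × 360 h = 565.2 kWh
coffee maker: Runtime = 40 min × 31 = 1240 min = 20.666666… h
coffee maker: 0.76 kW × 20.666666… h = 15.706666… kWh
Total energy = 661.782666… kWh
Cost = 661.782666… × $0.26 = $172.06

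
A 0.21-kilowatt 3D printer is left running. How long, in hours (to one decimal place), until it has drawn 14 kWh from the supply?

Hours = 14 kWh ÷ 0.21 kW = 66.7 h

66.7 h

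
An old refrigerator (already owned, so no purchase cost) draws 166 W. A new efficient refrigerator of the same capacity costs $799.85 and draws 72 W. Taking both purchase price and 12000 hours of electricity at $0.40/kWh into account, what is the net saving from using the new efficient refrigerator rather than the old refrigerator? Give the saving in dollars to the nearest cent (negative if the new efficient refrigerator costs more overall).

-$348.65

old refrigerator: $0.00 + (166/1000) kW × 12000 h × $0.40 = $0.00 + $796.8 = $796.8
new efficient refrigerator: $799.85 + (72/1000) kW × 12000 h × $0.40 = $799.85 + $345.6 = $1145.45
Saving = $796.8 − $1145.45 = −$348.65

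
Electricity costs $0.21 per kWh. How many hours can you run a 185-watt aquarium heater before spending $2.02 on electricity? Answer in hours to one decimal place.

Energy available = $2.02 ÷ $0.21/kWh = 9.619 kWh
Hours = 9.619 kWh ÷ 0.185 kW = 52.0 h

52.0 h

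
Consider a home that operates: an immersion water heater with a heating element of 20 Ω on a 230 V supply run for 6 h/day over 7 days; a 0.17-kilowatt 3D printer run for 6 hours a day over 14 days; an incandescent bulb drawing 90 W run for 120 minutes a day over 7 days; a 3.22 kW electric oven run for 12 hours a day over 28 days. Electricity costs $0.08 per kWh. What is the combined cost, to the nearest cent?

$96.68

immersion water heater: Power = V²/R = 230²/20 = 2645 W = 2.645 kW
immersion water heater: Runtime = 6 h/day × 7 days = 42 h
immersion water heater: 2.645 kW × 42 h = 111.09 kWh
3D printer: Runtime = 6 h/day × 14 days = 84 h
3D printer: 0.17 kW × 84 h = 14.28 kWh
incandescent bulb: Runtime = 120 min × 7 = 840 min = 14 h
incandescent bulb: 0.09 kW × 14 h = 1.26 kWh
electric oven: Runtime = 12 h/day × 28 days = 336 h
electric oven: 3.22 kW × 336 h = 1081.92 kWh
Total energy = 1208.55 kWh
Cost = 1208.55 × $0.08 = $96.68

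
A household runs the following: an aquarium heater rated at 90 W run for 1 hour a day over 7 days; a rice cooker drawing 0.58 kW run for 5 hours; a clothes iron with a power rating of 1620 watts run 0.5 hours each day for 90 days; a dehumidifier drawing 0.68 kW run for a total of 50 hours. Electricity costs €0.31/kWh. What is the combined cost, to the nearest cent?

aquarium heater: Runtime = 1 h/day × 7 days = 7 h
aquarium heater: 0.09 kW × 7 h = 0.63 kWh
rice cooker: 0.58 kW × 5 h = 2.9 kWh
clothes iron: Runtime = 0.5 h/day × 90 days = 45 h
clothes iron: 1.62 kW × 45 h = 72.9 kWh
dehumidifier: 0.68 kW × 50 h = 34 kWh
Total energy = 110.43 kWh
Cost = 110.43 × €0.31 = €34.23

€34.23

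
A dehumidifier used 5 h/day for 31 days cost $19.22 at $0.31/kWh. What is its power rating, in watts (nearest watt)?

Energy = $19.22 ÷ $0.31/kWh = 62 kWh
Runtime = 5 h/day × 31 days = 155 h
Power = 62 kWh ÷ 155 h = 0.4 kW = 400 W

400 W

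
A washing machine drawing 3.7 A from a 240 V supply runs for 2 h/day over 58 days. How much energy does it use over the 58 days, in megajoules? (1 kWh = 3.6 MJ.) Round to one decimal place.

Power = 3.7 A × 240 V = 888 W = 0.888 kW
Runtime = 2 h/day × 58 days = 116 h
Energy = 0.888 kW × 116 h = 103.008 kWh
= 103.008 × 3.6 MJ = 370.8 MJ

370.8 MJ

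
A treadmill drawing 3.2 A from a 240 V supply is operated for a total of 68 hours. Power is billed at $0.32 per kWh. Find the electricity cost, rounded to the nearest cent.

Power = 3.2 A × 240 V = 768 W = 0.768 kW
Energy = 0.768 kW × 68 h = 52.224 kWh
Cost = 52.224 kWh × $0.32/kWh = $16.71

$16.71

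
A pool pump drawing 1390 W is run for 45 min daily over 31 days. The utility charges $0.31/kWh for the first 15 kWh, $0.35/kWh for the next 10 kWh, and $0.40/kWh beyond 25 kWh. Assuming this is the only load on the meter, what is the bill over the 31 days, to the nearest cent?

Runtime = 45 min × 31 = 1395 min = 23.25 h
Energy = 1.39 kW × 23.25 h = 32.3175 kWh
Tier 1 (0–15 kWh): 15 × $0.31 = $4.65
Tier 2 (15–25 kWh): 10 × $0.35 = $3.5
Above 25 kWh: 7.3175 × $0.40 = $2.927
Bill = $11.08

$11.08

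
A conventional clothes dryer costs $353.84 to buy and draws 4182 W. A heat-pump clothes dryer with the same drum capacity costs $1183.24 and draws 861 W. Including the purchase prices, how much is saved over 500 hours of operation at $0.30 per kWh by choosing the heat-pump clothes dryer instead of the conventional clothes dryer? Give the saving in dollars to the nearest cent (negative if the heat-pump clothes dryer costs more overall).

-$331.25

conventional clothes dryer: $353.84 + (4182/1000) kW × 500 h × $0.30 = $353.84 + $627.3 = $981.14
heat-pump clothes dryer: $1183.24 + (861/1000) kW × 500 h × $0.30 = $1183.24 + $129.15 = $1312.39
Saving = $981.14 − $1312.39 = −$331.25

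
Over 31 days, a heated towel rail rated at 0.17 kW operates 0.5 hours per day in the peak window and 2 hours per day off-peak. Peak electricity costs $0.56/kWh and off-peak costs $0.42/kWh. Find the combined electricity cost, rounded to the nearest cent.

Peak energy = 0.17 kW × 0.5 h × 31 = 2.635 kWh
Off-peak energy = 0.17 kW × 2 h × 31 = 10.54 kWh
Cost = 2.635 × $0.56 + 10.54 × $0.42 = $1.4756 + $4.4268 = $5.90

$5.90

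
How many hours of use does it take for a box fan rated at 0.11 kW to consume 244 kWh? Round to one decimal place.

2218.2 h

Hours = 244 kWh ÷ 0.11 kW = 2218.2 h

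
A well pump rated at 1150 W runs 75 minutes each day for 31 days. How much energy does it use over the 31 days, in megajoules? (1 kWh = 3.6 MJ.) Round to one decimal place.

160.4 MJ

Runtime = 75 min × 31 = 2325 min = 38.75 h
Energy = 1.15 kW × 38.75 h = 44.5625 kWh
= 44.5625 × 3.6 MJ = 160.4 MJ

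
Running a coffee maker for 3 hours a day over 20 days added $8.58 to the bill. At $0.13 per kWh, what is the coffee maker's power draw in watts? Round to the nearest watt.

Energy = $8.58 ÷ $0.13/kWh = 66 kWh
Runtime = 3 h/day × 20 days = 60 h
Power = 66 kWh ÷ 60 h = 1.1 kW = 1100 W

1100 W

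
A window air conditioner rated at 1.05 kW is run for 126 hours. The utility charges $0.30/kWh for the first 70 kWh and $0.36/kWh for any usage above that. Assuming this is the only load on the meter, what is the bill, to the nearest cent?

Energy = 1.05 kW × 126 h = 132.3 kWh
Tier 1 (0–70 kWh): 70 × $0.30 = $21
Above 70 kWh: 62.3 × $0.36 = $22.428
Bill = $43.43

$43.43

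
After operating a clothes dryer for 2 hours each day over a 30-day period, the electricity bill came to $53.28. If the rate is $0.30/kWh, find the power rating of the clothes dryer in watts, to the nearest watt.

Energy = $53.28 ÷ $0.30/kWh = 177.6 kWh
Runtime = 2 h/day × 30 days = 60 h
Power = 177.6 kWh ÷ 60 h = 2.96 kW = 2960 W

2960 W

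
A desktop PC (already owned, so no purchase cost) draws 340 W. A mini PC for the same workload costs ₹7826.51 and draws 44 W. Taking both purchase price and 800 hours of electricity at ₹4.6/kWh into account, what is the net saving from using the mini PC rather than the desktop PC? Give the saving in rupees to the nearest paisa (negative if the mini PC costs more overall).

desktop PC: ₹0.00 + (340/1000) kW × 800 h × ₹4.6 = ₹0.00 + ₹1251.2 = ₹1251.2
mini PC: ₹7826.51 + (44/1000) kW × 800 h × ₹4.6 = ₹7826.51 + ₹161.92 = ₹7988.43
Saving = ₹1251.2 − ₹7988.43 = −₹6737.23

-₹6737.23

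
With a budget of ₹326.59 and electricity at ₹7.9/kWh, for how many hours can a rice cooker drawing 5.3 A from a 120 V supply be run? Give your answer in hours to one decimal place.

65.0 h

Power = 5.3 A × 120 V = 636 W = 0.636 kW
Energy available = ₹326.59 ÷ ₹7.9/kWh = 41.3405 kWh
Hours = 41.3405 kWh ÷ 0.636 kW = 65.0 h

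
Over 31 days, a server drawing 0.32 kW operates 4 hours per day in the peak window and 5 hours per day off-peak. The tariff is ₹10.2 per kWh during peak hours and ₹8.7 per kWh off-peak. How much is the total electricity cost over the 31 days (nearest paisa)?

₹836.26

Peak energy = 0.32 kW × 4 h × 31 = 39.68 kWh
Off-peak energy = 0.32 kW × 5 h × 31 = 49.6 kWh
Cost = 39.68 × ₹10.2 + 49.6 × ₹8.7 = ₹404.736 + ₹431.52 = ₹836.26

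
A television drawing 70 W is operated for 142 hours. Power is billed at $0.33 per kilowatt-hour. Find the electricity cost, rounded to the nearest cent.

Energy = 0.07 kW × 142 h = 9.94 kWh
Cost = 9.94 kWh × $0.33/kWh = $3.28

$3.28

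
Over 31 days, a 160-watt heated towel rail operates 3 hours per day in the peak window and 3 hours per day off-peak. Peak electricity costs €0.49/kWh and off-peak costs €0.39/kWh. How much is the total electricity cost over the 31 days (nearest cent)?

Peak energy = 0.16 kW × 3 h × 31 = 14.88 kWh
Off-peak energy = 0.16 kW × 3 h × 31 = 14.88 kWh
Cost = 14.88 × €0.49 + 14.88 × €0.39 = €7.2912 + €5.8032 = €13.09

€13.09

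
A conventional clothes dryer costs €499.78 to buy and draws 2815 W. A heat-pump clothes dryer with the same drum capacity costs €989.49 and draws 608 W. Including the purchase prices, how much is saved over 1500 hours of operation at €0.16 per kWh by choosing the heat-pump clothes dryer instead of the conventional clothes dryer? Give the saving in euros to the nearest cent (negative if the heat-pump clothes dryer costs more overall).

€39.97

conventional clothes dryer: €499.78 + (2815/1000) kW × 1500 h × €0.16 = €499.78 + €675.6 = €1175.38
heat-pump clothes dryer: €989.49 + (608/1000) kW × 1500 h × €0.16 = €989.49 + €145.92 = €1135.41
Saving = €1175.38 − €1135.41 = €39.97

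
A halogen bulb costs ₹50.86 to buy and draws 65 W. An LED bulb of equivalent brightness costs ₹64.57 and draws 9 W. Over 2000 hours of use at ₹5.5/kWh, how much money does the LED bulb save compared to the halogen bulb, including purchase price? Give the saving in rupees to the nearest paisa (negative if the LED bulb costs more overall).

₹602.29

halogen bulb: ₹50.86 + (65/1000) kW × 2000 h × ₹5.5 = ₹50.86 + ₹715 = ₹765.86
LED bulb: ₹64.57 + (9/1000) kW × 2000 h × ₹5.5 = ₹64.57 + ₹99 = ₹163.57
Saving = ₹765.86 − ₹163.57 = ₹602.29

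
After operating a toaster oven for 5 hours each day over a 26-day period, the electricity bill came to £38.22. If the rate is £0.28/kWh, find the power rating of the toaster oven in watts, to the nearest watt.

Energy = £38.22 ÷ £0.28/kWh = 136.5 kWh
Runtime = 5 h/day × 26 days = 130 h
Power = 136.5 kWh ÷ 130 h = 1.05 kW = 1050 W

1050 W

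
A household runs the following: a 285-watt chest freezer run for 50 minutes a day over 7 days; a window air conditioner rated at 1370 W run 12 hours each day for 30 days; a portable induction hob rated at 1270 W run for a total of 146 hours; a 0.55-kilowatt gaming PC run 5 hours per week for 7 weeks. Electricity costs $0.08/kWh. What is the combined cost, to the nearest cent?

$55.96

chest freezer: Runtime = 50 min × 7 = 350 min = 5.833333… h
chest freezer: 0.285 kW × 5.833333… h = 1.6625 kWh
window air conditioner: Runtime = 12 h/day × 30 days = 360 h
window air conditioner: 1.37 kW × 360 h = 493.2 kWh
portable induction hob: 1.27 kW × 146 h = 185.42 kWh
gaming PC: Runtime = 5 h/week × 7 weeks = 35 h
gaming PC: 0.55 kW × 35 h = 19.25 kWh
Total energy = 699.5325 kWh
Cost = 699.5325 × $0.08 = $55.96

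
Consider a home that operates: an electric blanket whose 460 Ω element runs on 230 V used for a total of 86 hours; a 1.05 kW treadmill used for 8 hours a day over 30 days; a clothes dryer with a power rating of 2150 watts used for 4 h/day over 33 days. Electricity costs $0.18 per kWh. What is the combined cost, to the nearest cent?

electric blanket: Power = V²/R = 230²/460 = 115 W = 0.115 kW
electric blanket: 0.115 kW × 86 h = 9.89 kWh
treadmill: Runtime = 8 h/day × 30 days = 240 h
treadmill: 1.05 kW × 240 h = 252 kWh
clothes dryer: Runtime = 4 h/day × 33 days = 132 h
clothes dryer: 2.15 kW × 132 h = 283.8 kWh
Total energy = 545.69 kWh
Cost = 545.69 × $0.18 = $98.22

$98.22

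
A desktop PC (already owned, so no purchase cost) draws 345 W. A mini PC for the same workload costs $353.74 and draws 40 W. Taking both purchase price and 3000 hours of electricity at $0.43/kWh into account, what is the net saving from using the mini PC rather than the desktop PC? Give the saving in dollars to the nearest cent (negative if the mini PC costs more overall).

$39.71

desktop PC: $0.00 + (345/1000) kW × 3000 h × $0.43 = $0.00 + $445.05 = $445.05
mini PC: $353.74 + (40/1000) kW × 3000 h × $0.43 = $353.74 + $51.6 = $405.34
Saving = $445.05 − $405.34 = $39.71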